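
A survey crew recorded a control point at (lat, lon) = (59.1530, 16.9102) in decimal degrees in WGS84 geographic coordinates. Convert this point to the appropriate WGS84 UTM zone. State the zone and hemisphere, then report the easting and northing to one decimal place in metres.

Longitude 16.9102° lies in the 6° band [12°, 18°), giving zone 33; latitude is north of the equator, so 33N.
Zone 33 central meridian λ₀ = 6×33 − 183 = 15°; Δλ = +1.9102°.
Transverse Mercator on WGS84 with k₀ = 0.9996 gives E = 609248.553 m, N = 6558652.594 m.

Zone 33N: E 609248.6 m, N 6558652.6 m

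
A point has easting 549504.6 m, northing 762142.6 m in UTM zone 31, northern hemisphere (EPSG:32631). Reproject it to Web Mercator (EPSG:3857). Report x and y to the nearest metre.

Unproject from UTM 31N (λ₀ = 3°) → φ = 6.89479968°, λ = 3.44810000°.
Web Mercator (R = 6378137 m): x = 383840.736 m, y = 769384.744 m.

x 383841 m, y 769385 m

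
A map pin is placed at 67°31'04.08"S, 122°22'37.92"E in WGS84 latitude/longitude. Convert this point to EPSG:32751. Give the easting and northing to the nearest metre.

Zone 51 central meridian λ₀ = 6×51 − 183 = 123°; Δλ = -0.6228°.
Transverse Mercator on WGS84 with k₀ = 0.9996 gives E = 473423.459 m, N = 2510761.649 m.

E 473423 m, N 2510762 m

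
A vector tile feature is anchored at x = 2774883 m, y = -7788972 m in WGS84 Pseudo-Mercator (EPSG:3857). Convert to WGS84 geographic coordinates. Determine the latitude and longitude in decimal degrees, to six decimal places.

lat -57.140899°, lon 24.927198°

R = 6378137 m. λ = x/R = 24.92719811°.
φ = 2·arctan(exp(y/R)) − 90° = 2·arctan(0.29488) − 90° = -57.14089949°.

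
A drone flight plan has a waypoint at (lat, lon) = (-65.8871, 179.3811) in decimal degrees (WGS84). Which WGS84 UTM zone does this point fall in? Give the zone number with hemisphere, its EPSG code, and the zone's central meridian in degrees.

Zone 60S (EPSG:32760), central meridian 177°

UTM zone = ⌊(λ + 180)/6⌋ + 1; 179.3811° ∈ [174°, 180°) → zone 60.
Hemisphere: S (φ < 0).
Central meridian λ₀ = 6×60 − 183 = 177°.
EPSG code: 32760.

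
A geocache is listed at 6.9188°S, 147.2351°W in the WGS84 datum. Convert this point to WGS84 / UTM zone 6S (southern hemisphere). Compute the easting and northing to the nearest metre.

E 474028 m, N 9235221 m

Zone 6 central meridian λ₀ = 6×6 − 183 = -147°; Δλ = -0.2351°.
Transverse Mercator on WGS84 with k₀ = 0.9996 gives E = 474028.429 m, N = 9235221.078 m.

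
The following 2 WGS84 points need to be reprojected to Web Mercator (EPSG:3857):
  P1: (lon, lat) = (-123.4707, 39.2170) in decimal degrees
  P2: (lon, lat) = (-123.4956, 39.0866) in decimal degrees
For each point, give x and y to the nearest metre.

P1: x -13744695 m, y 4752803 m; P2: x -13747467 m, y 4734084 m

Web Mercator: x = R·λ, y = R·ln tan(π/4+φ/2), R = 6378137 m.
P1 (39.2170°, -123.4707°) → (-13744695.452, 4752802.798) m.
P2 (39.0866°, -123.4956°) → (-13747467.307, 4734083.882) m.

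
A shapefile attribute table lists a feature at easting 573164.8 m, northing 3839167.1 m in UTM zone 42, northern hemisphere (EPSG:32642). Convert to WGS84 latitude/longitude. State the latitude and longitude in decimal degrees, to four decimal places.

lat 34.6919°, lon 69.7988°

Zone 42N: λ₀ = 69°, k₀ = 0.9996, false easting 500000 m.
Meridian distance M = (N − FN)/k₀ = 3840703.4 m.
Inverse transverse Mercator on WGS84 gives φ = 34.69189992°, λ = 69.79879970°.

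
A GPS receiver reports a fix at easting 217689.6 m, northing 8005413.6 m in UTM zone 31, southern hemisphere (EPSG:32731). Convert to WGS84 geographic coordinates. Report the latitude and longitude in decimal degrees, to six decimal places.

lat -18.021400°, lon 0.333700°

Zone 31S: λ₀ = 3°, k₀ = 0.9996, false easting 500000 m, false northing 10000000 m.
Meridian distance M = (N − FN)/k₀ = -1995384.6 m.
Inverse transverse Mercator on WGS84 gives φ = -18.02140006°, λ = 0.33369994°.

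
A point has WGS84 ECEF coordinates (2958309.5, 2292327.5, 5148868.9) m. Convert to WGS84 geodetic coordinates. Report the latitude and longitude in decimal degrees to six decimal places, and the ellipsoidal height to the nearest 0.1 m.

lat 54.170900°, lon 37.771299°, h 1192.7 m

λ = atan2(Y, X) = 37.77129942°; p = √(X²+Y²) = 3742507.2 m.
Bowring's method on WGS84 (a = 6378137 m, b = 6356752.314 m) gives φ = 54.17089996°, h = 1192.715 m.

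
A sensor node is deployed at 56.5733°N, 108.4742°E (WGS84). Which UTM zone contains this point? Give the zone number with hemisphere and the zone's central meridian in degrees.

Zone 49N, central meridian 111°

UTM zone = ⌊(λ + 180)/6⌋ + 1; 108.4742° ∈ [108°, 114°) → zone 49.
Hemisphere: N (φ ≥ 0).
Central meridian λ₀ = 6×49 − 183 = 111°.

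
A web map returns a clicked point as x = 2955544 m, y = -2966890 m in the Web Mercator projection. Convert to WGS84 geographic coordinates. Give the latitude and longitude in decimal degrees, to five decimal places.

R = 6378137 m. λ = x/R = 26.55010348°.
φ = 2·arctan(exp(y/R)) − 90° = 2·arctan(0.62803) − 90° = -25.73980334°.

lat -25.73980°, lon 26.55010°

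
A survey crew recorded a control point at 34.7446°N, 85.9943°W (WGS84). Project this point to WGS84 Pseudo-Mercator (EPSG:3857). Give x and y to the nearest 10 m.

x -9572840 m, y 4129230 m

Web Mercator is spherical with R = a = 6378137 m.
x = R·λ = 6378137 × -1.500883673 = -9572841.687 m.
y = R·ln tan(π/4 + φ/2) = 6378137 × 0.647403347 = 4129227.243 m.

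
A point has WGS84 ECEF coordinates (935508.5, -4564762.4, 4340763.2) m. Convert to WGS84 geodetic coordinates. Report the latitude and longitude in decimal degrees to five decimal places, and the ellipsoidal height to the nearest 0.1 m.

λ = atan2(Y, X) = -78.41809951°; p = √(X²+Y²) = 4659638.6 m.
Bowring's method on WGS84 (a = 6378137 m, b = 6356752.314 m) gives φ = 43.16289992°, h = 63.602 m.

lat 43.16290°, lon -78.41810°, h 63.6 m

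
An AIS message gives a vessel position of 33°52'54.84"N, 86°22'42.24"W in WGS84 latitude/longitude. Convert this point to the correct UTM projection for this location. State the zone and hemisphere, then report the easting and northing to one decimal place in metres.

Longitude -86.3784° lies in the 6° band [-90°, -84°), giving zone 16; latitude is north of the equator, so 16N.
Zone 16 central meridian λ₀ = 6×16 − 183 = -87°; Δλ = +0.6216°.
Transverse Mercator on WGS84 with k₀ = 0.9996 gives E = 557483.162 m, N = 3749235.246 m.

Zone 16N: E 557483.2 m, N 3749235.2 m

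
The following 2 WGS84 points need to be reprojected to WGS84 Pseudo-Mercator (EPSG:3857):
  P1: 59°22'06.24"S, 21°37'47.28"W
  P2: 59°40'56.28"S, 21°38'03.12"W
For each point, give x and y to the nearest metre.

P1: x -2407818 m, y -8260442 m; P2: x -2408308 m, y -8329343 m

Web Mercator: x = R·λ, y = R·ln tan(π/4+φ/2), R = 6378137 m.
P1 (-59.3684°, -21.6298°) → (-2407818.322, -8260441.916) m.
P2 (-59.6823°, -21.6342°) → (-2408308.128, -8329342.627) m.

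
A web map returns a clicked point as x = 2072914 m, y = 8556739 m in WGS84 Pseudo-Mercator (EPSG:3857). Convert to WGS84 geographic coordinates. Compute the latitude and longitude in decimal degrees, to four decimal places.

lat 60.6977°, lon 18.6213°

R = 6378137 m. λ = x/R = 18.62130329°.
φ = 2·arctan(exp(y/R)) − 90° = 2·arctan(3.82506) − 90° = 60.69770186°.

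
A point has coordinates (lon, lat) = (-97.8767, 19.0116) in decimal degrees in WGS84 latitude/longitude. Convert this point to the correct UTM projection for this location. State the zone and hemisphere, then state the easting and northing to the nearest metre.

Zone 14N: E 618225 m, N 2102489 m

Longitude -97.8767° lies in the 6° band [-102°, -96°), giving zone 14; latitude is north of the equator, so 14N.
Zone 14 central meridian λ₀ = 6×14 − 183 = -99°; Δλ = +1.1233°.
Transverse Mercator on WGS84 with k₀ = 0.9996 gives E = 618225.016 m, N = 2102488.530 m.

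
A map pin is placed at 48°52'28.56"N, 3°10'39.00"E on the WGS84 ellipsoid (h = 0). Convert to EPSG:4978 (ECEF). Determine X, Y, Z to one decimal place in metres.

X 4196488.2 m, Y 232967.0 m, Z 4781398.1 m

WGS84: a = 6378137 m, e² = 0.006694380; N(φ) = a/√(1−e²sin²φ) = 6390285.346 m.
X = (N+h)·cosφ·cosλ = 4196488.177 m; Y = (N+h)·cosφ·sinλ = 232967.042 m; Z = (N(1−e²)+h)·sinφ = 4781398.134 m.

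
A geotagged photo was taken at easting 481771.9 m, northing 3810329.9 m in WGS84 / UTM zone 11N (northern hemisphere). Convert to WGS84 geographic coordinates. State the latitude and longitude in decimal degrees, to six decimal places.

lat 34.434300°, lon -117.198401°

Zone 11N: λ₀ = -117°, k₀ = 0.9996, false easting 500000 m.
Meridian distance M = (N − FN)/k₀ = 3811854.6 m.
Inverse transverse Mercator on WGS84 gives φ = 34.43430043°, λ = -117.198400503°.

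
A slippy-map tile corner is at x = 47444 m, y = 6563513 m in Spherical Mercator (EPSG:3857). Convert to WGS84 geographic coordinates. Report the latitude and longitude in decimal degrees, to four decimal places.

R = 6378137 m. λ = x/R = 0.42619670°.
φ = 2·arctan(exp(y/R)) − 90° = 2·arctan(2.79845) − 90° = 50.67219854°.

lat 50.6722°, lon 0.4262°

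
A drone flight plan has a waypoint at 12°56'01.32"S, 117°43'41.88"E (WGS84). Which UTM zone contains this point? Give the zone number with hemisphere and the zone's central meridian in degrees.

Zone 50S, central meridian 117°

UTM zone = ⌊(λ + 180)/6⌋ + 1; 117.7283° ∈ [114°, 120°) → zone 50.
Hemisphere: S (φ < 0).
Central meridian λ₀ = 6×50 − 183 = 117°.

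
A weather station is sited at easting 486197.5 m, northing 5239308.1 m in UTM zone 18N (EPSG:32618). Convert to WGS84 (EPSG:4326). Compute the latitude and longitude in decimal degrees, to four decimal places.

Zone 18N: λ₀ = -75°, k₀ = 0.9996, false easting 500000 m.
Meridian distance M = (N − FN)/k₀ = 5241404.7 m.
Inverse transverse Mercator on WGS84 gives φ = 47.30709996°, λ = -75.18259967°.

lat 47.3071°, lon -75.1826°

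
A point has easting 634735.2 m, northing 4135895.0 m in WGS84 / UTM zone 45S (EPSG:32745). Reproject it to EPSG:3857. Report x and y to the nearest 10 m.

x 9907840 m, y -6966310 m

Unproject from UTM 45S (λ₀ = 87°) → φ = -52.90970001°, λ = 89.00359936°.
Web Mercator (R = 6378137 m): x = 9907835.359 m, y = -6966312.302 m.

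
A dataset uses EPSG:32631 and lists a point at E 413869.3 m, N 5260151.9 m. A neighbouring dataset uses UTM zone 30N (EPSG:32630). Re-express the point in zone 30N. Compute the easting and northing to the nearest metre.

UTM 31N → geographic: φ = 47.48909992°, λ = 1.85660012°.
UTM 30N (λ₀ = -3°) forward: E = 865805.012 m, N = 5270959.892 m.

E 865805 m, N 5270960 m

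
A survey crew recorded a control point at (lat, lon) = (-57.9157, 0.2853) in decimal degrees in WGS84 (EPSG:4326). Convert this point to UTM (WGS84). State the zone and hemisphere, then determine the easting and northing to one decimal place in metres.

Longitude 0.2853° lies in the 6° band [0°, 6°), giving zone 31; latitude is south of the equator, so 31S.
Zone 31 central meridian λ₀ = 6×31 − 183 = 3°; Δλ = -2.7147°.
Transverse Mercator on WGS84 with k₀ = 0.9996 gives E = 339185.501 m, N = 3577446.349 m.

Zone 31S: E 339185.5 m, N 3577446.3 m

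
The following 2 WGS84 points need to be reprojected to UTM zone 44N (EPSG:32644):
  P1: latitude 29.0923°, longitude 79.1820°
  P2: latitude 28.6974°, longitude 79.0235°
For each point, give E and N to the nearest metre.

UTM zone 44N: λ₀ = 81°, k₀ = 0.9996.
P1 (29.0923°, 79.1820°) → (323068.693, 3219576.853) m.
P2 (28.6974°, 79.0235°) → (306910.246, 3176060.520) m.

P1: E 323069 m, N 3219577 m; P2: E 306910 m, N 3176061 m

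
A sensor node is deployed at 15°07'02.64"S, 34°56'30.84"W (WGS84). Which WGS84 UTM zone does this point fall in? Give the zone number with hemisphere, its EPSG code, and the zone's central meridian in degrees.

Zone 25S (EPSG:32725), central meridian -33°

UTM zone = ⌊(λ + 180)/6⌋ + 1; -34.9419° ∈ [-36°, -30°) → zone 25.
Hemisphere: S (φ < 0).
Central meridian λ₀ = 6×25 − 183 = -33°.
EPSG code: 32725.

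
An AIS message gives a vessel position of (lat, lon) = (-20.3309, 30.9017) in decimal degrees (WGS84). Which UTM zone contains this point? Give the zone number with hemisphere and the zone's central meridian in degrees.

Zone 36S, central meridian 33°

UTM zone = ⌊(λ + 180)/6⌋ + 1; 30.9017° ∈ [30°, 36°) → zone 36.
Hemisphere: S (φ < 0).
Central meridian λ₀ = 6×36 − 183 = 33°.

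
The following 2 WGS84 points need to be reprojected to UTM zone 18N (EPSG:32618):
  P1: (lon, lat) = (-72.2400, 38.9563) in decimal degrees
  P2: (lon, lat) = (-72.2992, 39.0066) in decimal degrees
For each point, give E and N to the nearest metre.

UTM zone 18N: λ₀ = -75°, k₀ = 0.9996.
P1 (38.9563°, -72.2400°) → (739159.750, 4315550.380) m.
P2 (39.0066°, -72.2992°) → (733863.455, 4320979.674) m.

P1: E 739160 m, N 4315550 m; P2: E 733863 m, N 4320980 m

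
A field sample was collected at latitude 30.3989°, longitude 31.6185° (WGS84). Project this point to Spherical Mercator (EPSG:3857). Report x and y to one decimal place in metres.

x 3519755.3 m, y 3554928.5 m

Web Mercator is spherical with R = a = 6378137 m.
x = R·λ = 6378137 × 0.551846930 = 3519755.320 m.
y = R·ln tan(π/4 + φ/2) = 6378137 × 0.557361572 = 3554928.464 m.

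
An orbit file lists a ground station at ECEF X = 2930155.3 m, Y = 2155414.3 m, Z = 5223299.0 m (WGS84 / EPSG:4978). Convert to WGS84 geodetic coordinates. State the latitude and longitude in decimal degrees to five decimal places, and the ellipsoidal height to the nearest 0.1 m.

lat 55.32670°, lon 36.33810°, h 1385.4 m

λ = atan2(Y, X) = 36.33809908°; p = √(X²+Y²) = 3637529.5 m.
Bowring's method on WGS84 (a = 6378137 m, b = 6356752.314 m) gives φ = 55.32669974°, h = 1385.386 m.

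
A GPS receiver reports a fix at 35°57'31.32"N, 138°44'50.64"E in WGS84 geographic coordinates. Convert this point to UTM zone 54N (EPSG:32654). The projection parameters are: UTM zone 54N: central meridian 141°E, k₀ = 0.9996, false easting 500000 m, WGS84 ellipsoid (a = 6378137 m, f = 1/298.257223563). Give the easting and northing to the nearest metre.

Zone 54 central meridian λ₀ = 6×54 − 183 = 141°; Δλ = -2.2526°.
Transverse Mercator on WGS84 with k₀ = 0.9996 gives E = 296856.328 m, N = 3981713.288 m.

E 296856 m, N 3981713 m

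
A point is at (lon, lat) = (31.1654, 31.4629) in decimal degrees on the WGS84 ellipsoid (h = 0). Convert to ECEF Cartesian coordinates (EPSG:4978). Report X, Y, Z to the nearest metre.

WGS84: a = 6378137 m, e² = 0.006694380; N(φ) = a/√(1−e²sin²φ) = 6383960.988 m.
X = (N+h)·cosφ·cosλ = 4659486.285 m; Y = (N+h)·cosφ·sinλ = 2818040.781 m; Z = (N(1−e²)+h)·sinφ = 3309778.931 m.

X 4659486 m, Y 2818041 m, Z 3309779 m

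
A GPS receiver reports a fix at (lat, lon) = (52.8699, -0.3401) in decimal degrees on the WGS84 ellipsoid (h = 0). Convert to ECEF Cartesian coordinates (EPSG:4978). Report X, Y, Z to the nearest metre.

WGS84: a = 6378137 m, e² = 0.006694380; N(φ) = a/√(1−e²sin²φ) = 6391750.519 m.
X = (N+h)·cosφ·cosλ = 3858164.648 m; Y = (N+h)·cosφ·sinλ = -22901.813 m; Z = (N(1−e²)+h)·sinφ = 5061817.194 m.

X 3858165 m, Y -22902 m, Z 5061817 m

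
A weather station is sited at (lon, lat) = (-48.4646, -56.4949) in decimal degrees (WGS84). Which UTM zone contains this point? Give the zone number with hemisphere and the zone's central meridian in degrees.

UTM zone = ⌊(λ + 180)/6⌋ + 1; -48.4646° ∈ [-54°, -48°) → zone 22.
Hemisphere: S (φ < 0).
Central meridian λ₀ = 6×22 − 183 = -51°.

Zone 22S, central meridian -51°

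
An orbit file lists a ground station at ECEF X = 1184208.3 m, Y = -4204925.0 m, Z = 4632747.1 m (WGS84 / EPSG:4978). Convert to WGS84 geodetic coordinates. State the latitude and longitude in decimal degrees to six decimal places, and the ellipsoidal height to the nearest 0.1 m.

λ = atan2(Y, X) = -74.27149994°; p = √(X²+Y²) = 4368494.4 m.
Bowring's method on WGS84 (a = 6378137 m, b = 6356752.314 m) gives φ = 46.87359991°, h = 790.545 m.

lat 46.873600°, lon -74.271500°, h 790.5 m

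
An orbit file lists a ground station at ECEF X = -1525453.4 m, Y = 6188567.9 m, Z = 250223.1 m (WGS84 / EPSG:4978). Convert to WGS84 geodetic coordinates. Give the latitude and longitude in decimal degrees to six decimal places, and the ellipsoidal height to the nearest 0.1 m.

λ = atan2(Y, X) = 103.84710004°; p = √(X²+Y²) = 6373804.3 m.
Bowring's method on WGS84 (a = 6378137 m, b = 6356752.314 m) gives φ = 2.26330021°, h = 610.076 m.

lat 2.263300°, lon 103.847100°, h 610.1 m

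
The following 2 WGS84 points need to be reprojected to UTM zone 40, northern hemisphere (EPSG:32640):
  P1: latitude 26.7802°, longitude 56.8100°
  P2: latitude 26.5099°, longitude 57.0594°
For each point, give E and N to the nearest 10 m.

UTM zone 40N: λ₀ = 57°, k₀ = 0.9996.
P1 (26.7802°, 56.8100°) → (481112.581, 2962104.860) m.
P2 (26.5099°, 57.0594°) → (505918.716, 2932155.409) m.

P1: E 481110 m, N 2962100 m; P2: E 505920 m, N 2932160 m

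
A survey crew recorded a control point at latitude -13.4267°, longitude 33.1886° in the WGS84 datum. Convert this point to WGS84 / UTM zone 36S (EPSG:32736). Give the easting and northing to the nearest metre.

E 520417 m, N 8515669 m

Zone 36 central meridian λ₀ = 6×36 − 183 = 33°; Δλ = +0.1886°.
Transverse Mercator on WGS84 with k₀ = 0.9996 gives E = 520416.570 m, N = 8515668.548 m.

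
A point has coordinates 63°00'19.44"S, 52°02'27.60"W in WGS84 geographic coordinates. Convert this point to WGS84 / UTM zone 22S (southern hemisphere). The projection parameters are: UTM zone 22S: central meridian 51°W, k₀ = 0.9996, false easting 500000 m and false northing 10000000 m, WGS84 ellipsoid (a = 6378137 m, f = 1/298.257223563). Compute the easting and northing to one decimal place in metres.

E 447282.1 m, N 3013382.4 m

Zone 22 central meridian λ₀ = 6×22 − 183 = -51°; Δλ = -1.0410°.
Transverse Mercator on WGS84 with k₀ = 0.9996 gives E = 447282.135 m, N = 3013382.381 m.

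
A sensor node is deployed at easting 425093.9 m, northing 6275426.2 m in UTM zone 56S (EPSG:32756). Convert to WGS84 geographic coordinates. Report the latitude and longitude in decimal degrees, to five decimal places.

lat -33.65840°, lon 152.19210°

Zone 56S: λ₀ = 153°, k₀ = 0.9996, false easting 500000 m, false northing 10000000 m.
Meridian distance M = (N − FN)/k₀ = -3726064.2 m.
Inverse transverse Mercator on WGS84 gives φ = -33.65839992°, λ = 152.19209997°.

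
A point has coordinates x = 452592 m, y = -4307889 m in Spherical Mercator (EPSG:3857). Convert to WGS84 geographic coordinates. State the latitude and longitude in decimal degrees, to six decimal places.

lat -36.052800°, lon 4.065703°

R = 6378137 m. λ = x/R = 4.06570311°.
φ = 2·arctan(exp(y/R)) − 90° = 2·arctan(0.50895) − 90° = -36.05279996°.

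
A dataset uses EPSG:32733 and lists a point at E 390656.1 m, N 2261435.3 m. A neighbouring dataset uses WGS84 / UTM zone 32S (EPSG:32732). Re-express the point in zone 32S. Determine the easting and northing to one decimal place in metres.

E 622536.4 m, N 2260786.7 m

UTM 33S → geographic: φ = -69.73240033°, λ = 12.17079896°.
UTM 32S (λ₀ = 9°) forward: E = 622536.393 m, N = 2260786.718 m.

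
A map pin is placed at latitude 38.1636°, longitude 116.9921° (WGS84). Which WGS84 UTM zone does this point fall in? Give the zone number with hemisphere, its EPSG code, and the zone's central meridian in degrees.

UTM zone = ⌊(λ + 180)/6⌋ + 1; 116.9921° ∈ [114°, 120°) → zone 50.
Hemisphere: N (φ ≥ 0).
Central meridian λ₀ = 6×50 − 183 = 117°.
EPSG code: 32650.

Zone 50N (EPSG:32650), central meridian 117°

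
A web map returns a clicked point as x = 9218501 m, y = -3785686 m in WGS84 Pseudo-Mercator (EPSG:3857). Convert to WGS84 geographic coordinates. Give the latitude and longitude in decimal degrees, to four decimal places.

lat -32.1703°, lon 82.8112°

R = 6378137 m. λ = x/R = 82.81120345°.
φ = 2·arctan(exp(y/R)) − 90° = 2·arctan(0.55237) − 90° = -32.17030025°.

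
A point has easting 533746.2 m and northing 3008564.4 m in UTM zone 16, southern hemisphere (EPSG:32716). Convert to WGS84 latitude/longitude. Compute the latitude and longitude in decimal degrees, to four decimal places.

lat -63.0509°, lon -86.3326°

Zone 16S: λ₀ = -87°, k₀ = 0.9996, false easting 500000 m, false northing 10000000 m.
Meridian distance M = (N − FN)/k₀ = -6994233.3 m.
Inverse transverse Mercator on WGS84 gives φ = -63.05090029°, λ = -86.33259986°.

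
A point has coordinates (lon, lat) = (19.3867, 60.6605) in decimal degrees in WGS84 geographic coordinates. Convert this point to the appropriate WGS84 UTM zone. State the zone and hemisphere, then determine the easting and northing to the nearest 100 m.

Zone 34N: E 411800 m, N 6726100 m

Longitude 19.3867° lies in the 6° band [18°, 24°), giving zone 34; latitude is north of the equator, so 34N.
Zone 34 central meridian λ₀ = 6×34 − 183 = 21°; Δλ = -1.6133°.
Transverse Mercator on WGS84 with k₀ = 0.9996 gives E = 411819.663 m, N = 6726055.590 m.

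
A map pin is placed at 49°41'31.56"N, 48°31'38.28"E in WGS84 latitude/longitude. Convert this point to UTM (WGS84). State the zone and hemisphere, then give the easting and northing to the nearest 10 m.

Zone 39N: E 321670 m, N 5507330 m

Longitude 48.5273° lies in the 6° band [48°, 54°), giving zone 39; latitude is north of the equator, so 39N.
Zone 39 central meridian λ₀ = 6×39 − 183 = 51°; Δλ = -2.4727°.
Transverse Mercator on WGS84 with k₀ = 0.9996 gives E = 321668.621 m, N = 5507333.210 m.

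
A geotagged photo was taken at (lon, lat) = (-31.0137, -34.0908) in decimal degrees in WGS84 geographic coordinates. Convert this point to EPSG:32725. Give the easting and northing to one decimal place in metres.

E 683248.9 m, N 6225995.4 m

Zone 25 central meridian λ₀ = 6×25 − 183 = -33°; Δλ = +1.9863°.
Transverse Mercator on WGS84 with k₀ = 0.9996 gives E = 683248.852 m, N = 6225995.413 m.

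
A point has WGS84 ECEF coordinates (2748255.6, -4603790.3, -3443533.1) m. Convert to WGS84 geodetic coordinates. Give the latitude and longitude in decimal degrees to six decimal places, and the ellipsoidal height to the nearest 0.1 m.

λ = atan2(Y, X) = -59.16469974°; p = √(X²+Y²) = 5361696.9 m.
Bowring's method on WGS84 (a = 6378137 m, b = 6356752.314 m) gives φ = -32.88569982°, h = 391.487 m.

lat -32.885700°, lon -59.164700°, h 391.5 m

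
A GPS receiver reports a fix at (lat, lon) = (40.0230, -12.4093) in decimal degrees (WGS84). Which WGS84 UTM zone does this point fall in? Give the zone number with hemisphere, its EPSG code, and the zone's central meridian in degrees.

Zone 28N (EPSG:32628), central meridian -15°

UTM zone = ⌊(λ + 180)/6⌋ + 1; -12.4093° ∈ [-18°, -12°) → zone 28.
Hemisphere: N (φ ≥ 0).
Central meridian λ₀ = 6×28 − 183 = -15°.
EPSG code: 32628.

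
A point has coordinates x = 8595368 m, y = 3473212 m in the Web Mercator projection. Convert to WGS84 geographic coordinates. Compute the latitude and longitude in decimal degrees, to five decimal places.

lat 29.76370°, lon 77.21350°

R = 6378137 m. λ = x/R = 77.21350447°.
φ = 2·arctan(exp(y/R)) − 90° = 2·arctan(1.72383) − 90° = 29.76370233°.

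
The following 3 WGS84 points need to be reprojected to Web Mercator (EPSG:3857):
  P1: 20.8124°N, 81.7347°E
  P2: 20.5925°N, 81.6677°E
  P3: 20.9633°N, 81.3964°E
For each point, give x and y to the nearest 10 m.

Web Mercator: x = R·λ, y = R·ln tan(π/4+φ/2), R = 6378137 m.
P1 (20.8124°, 81.7347°) → (9098665.184, 2369523.298) m.
P2 (20.5925°, 81.6677°) → (9091206.778, 2343354.367) m.
P3 (20.9633°, 81.3964°) → (9061005.800, 2387503.043) m.

P1: x 9098670 m, y 2369520 m; P2: x 9091210 m, y 2343350 m; P3: x 9061010 m, y 2387500 m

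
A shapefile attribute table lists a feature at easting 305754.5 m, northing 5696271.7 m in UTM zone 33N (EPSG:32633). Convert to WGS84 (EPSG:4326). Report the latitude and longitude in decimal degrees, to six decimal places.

Zone 33N: λ₀ = 15°, k₀ = 0.9996, false easting 500000 m.
Meridian distance M = (N − FN)/k₀ = 5698551.1 m.
Inverse transverse Mercator on WGS84 gives φ = 51.38439956°, λ = 12.20839986°.

lat 51.384400°, lon 12.208400°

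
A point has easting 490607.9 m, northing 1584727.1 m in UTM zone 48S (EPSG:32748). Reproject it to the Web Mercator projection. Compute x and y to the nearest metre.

x 11650308 m, y -13295302 m

Unproject from UTM 48S (λ₀ = 105°) → φ = -75.82130017°, λ = 104.65650161°.
Web Mercator (R = 6378137 m): x = 11650308.468 m, y = -13295301.622 m.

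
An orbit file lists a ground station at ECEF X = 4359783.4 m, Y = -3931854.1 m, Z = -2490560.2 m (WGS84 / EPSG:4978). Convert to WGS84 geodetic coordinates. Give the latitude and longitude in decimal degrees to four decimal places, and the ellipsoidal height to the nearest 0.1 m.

lat -23.1264°, lon -42.0456°, h 2448.1 m

λ = atan2(Y, X) = -42.04560063°; p = √(X²+Y²) = 5870876.3 m.
Bowring's method on WGS84 (a = 6378137 m, b = 6356752.314 m) gives φ = -23.12640024°, h = 2448.105 m.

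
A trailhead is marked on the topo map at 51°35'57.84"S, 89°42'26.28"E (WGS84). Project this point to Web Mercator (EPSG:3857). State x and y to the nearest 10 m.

Web Mercator is spherical with R = a = 6378137 m.
x = R·λ = 6378137 × 1.565687748 = 9986170.956 m.
y = R·ln tan(π/4 + φ/2) = 6378137 × -1.054855585 = -6728013.439 m.

x 9986170 m, y -6728010 m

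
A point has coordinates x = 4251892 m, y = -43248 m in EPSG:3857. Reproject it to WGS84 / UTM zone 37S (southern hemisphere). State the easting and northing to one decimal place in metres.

E 410466.8 m, N 9957054.8 m

Web Mercator inverse (R = 6378137 m) → φ = -0.38850042°, λ = 38.19539570°.
UTM 37S forward: E = 410466.768 m, N = 9957054.762 m.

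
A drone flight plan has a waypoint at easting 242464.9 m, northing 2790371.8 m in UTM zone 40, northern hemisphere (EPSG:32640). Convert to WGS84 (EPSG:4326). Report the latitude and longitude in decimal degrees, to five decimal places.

lat 25.20750°, lon 54.44410°

Zone 40N: λ₀ = 57°, k₀ = 0.9996, false easting 500000 m.
Meridian distance M = (N − FN)/k₀ = 2791488.4 m.
Inverse transverse Mercator on WGS84 gives φ = 25.20750034°, λ = 54.44409989°.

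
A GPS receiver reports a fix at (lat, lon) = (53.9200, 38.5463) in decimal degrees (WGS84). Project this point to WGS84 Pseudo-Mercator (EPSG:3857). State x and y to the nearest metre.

x 4290954 m, y 7155020 m

Web Mercator is spherical with R = a = 6378137 m.
x = R·λ = 6378137 × 0.672759849 = 4290954.488 m.
y = R·ln tan(π/4 + φ/2) = 6378137 × 1.121804029 = 7155019.787 m.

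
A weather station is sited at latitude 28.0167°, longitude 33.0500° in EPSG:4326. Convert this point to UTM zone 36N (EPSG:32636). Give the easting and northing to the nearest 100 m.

E 504900 m, N 3099100 m

Zone 36 central meridian λ₀ = 6×36 − 183 = 33°; Δλ = +0.0500°.
Transverse Mercator on WGS84 with k₀ = 0.9996 gives E = 504915.368 m, N = 3099053.325 m.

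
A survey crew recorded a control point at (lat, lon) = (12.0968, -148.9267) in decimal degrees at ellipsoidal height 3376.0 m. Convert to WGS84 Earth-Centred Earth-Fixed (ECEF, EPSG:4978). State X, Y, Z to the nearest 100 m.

WGS84: a = 6378137 m, e² = 0.006694380; N(φ) = a/√(1−e²sin²φ) = 6379074.785 m.
X = (N+h)·cosφ·cosλ = -5345231.655 m; Y = (N+h)·cosφ·sinλ = -3221053.515 m; Z = (N(1−e²)+h)·sinφ = 1328582.407 m.

X -5345200 m, Y -3221100 m, Z 1328600 m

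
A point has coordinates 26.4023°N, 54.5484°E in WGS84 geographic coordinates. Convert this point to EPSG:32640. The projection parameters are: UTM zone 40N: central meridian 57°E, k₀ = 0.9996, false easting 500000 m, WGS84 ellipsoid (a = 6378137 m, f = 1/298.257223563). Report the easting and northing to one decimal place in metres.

E 255445.9 m, N 2922564.7 m

Zone 40 central meridian λ₀ = 6×40 − 183 = 57°; Δλ = -2.4516°.
Transverse Mercator on WGS84 with k₀ = 0.9996 gives E = 255445.867 m, N = 2922564.742 m.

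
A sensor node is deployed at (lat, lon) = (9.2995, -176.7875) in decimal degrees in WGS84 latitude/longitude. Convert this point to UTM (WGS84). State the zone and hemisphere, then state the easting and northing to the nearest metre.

Zone 1N: E 523337 m, N 1027971 m

Longitude -176.7875° lies in the 6° band [-180°, -174°), giving zone 1; latitude is north of the equator, so 1N.
Zone 1 central meridian λ₀ = 6×1 − 183 = -177°; Δλ = +0.2125°.
Transverse Mercator on WGS84 with k₀ = 0.9996 gives E = 523337.245 m, N = 1027971.327 m.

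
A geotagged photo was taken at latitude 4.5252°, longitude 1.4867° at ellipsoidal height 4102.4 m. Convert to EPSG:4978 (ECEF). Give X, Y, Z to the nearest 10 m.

WGS84: a = 6378137 m, e² = 0.006694380; N(φ) = a/√(1−e²sin²φ) = 6378269.897 m.
X = (N+h)·cosφ·cosλ = 6360334.942 m; Y = (N+h)·cosφ·sinλ = 165073.812 m; Z = (N(1−e²)+h)·sinφ = 500184.759 m.

X 6360330 m, Y 165070 m, Z 500180 m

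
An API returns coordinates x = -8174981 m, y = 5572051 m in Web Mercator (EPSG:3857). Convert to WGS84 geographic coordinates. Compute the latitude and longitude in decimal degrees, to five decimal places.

lat 44.68490°, lon -73.43710°

R = 6378137 m. λ = x/R = -73.43710380°.
φ = 2·arctan(exp(y/R)) − 90° = 2·arctan(2.39556) − 90° = 44.68489937°.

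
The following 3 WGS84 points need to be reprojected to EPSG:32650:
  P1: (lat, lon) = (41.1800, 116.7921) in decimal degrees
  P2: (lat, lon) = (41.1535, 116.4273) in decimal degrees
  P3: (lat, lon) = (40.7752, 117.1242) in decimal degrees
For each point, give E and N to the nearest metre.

UTM zone 50N: λ₀ = 117°, k₀ = 0.9996.
P1 (41.1800°, 116.7921°) → (482562.940, 4558759.912) m.
P2 (41.1535°, 116.4273°) → (451946.860, 4555955.291) m.
P3 (40.7752°, 117.1242°) → (510480.820, 4513810.036) m.

P1: E 482563 m, N 4558760 m; P2: E 451947 m, N 4555955 m; P3: E 510481 m, N 4513810 m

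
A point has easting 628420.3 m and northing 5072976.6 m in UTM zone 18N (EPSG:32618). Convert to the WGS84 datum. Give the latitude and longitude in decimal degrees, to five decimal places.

Zone 18N: λ₀ = -75°, k₀ = 0.9996, false easting 500000 m.
Meridian distance M = (N − FN)/k₀ = 5075006.6 m.
Inverse transverse Mercator on WGS84 gives φ = 45.79840041°, λ = -73.34750053°.

lat 45.79840°, lon -73.34750°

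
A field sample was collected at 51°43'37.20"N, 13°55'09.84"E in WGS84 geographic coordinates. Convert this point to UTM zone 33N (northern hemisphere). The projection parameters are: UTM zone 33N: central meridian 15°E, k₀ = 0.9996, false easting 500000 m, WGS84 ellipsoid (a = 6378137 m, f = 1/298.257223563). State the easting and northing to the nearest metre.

E 425367 m, N 5731228 m

Zone 33 central meridian λ₀ = 6×33 − 183 = 15°; Δλ = -1.0806°.
Transverse Mercator on WGS84 with k₀ = 0.9996 gives E = 425366.834 m, N = 5731227.638 m.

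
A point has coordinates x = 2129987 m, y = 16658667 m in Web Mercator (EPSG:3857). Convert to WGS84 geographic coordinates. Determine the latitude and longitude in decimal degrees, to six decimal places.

lat 81.604100°, lon 19.133999°

R = 6378137 m. λ = x/R = 19.13399877°.
φ = 2·arctan(exp(y/R)) − 90° = 2·arctan(13.62408) − 90° = 81.60409999°.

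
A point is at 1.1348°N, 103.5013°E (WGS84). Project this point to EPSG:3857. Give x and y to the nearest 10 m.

Web Mercator is spherical with R = a = 6378137 m.
x = R·λ = 6378137 × 1.806438465 = 11521712.012 m.
y = R·ln tan(π/4 + φ/2) = 6378137 × 0.019807291 = 126333.618 m.

x 11521710 m, y 126330 m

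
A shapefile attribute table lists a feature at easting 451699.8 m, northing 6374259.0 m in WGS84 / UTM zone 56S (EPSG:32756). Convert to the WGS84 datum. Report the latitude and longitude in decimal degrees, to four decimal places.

Zone 56S: λ₀ = 153°, k₀ = 0.9996, false easting 500000 m, false northing 10000000 m.
Meridian distance M = (N − FN)/k₀ = -3627191.9 m.
Inverse transverse Mercator on WGS84 gives φ = -32.76850037°, λ = 152.48430034°.

lat -32.7685°, lon 152.4843°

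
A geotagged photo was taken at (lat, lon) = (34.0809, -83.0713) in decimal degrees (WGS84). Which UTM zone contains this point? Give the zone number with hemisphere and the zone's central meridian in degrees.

Zone 17N, central meridian -81°

UTM zone = ⌊(λ + 180)/6⌋ + 1; -83.0713° ∈ [-84°, -78°) → zone 17.
Hemisphere: N (φ ≥ 0).
Central meridian λ₀ = 6×17 − 183 = -81°.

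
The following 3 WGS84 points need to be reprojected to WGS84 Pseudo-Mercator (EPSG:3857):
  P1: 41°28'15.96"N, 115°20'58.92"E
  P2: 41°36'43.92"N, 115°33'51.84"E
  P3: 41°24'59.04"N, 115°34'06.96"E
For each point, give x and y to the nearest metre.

Web Mercator: x = R·λ, y = R·ln tan(π/4+φ/2), R = 6378137 m.
P1 (41.4711°, 115.3497°) → (12840669.867, 5082079.115) m.
P2 (41.6122°, 115.5644°) → (12864570.162, 5103064.739) m.
P3 (41.4164°, 115.5686°) → (12865037.704, 5073955.944) m.

P1: x 12840670 m, y 5082079 m; P2: x 12864570 m, y 5103065 m; P3: x 12865038 m, y 5073956 m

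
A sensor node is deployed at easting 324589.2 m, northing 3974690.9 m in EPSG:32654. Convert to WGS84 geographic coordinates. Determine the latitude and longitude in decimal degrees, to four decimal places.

Zone 54N: λ₀ = 141°, k₀ = 0.9996, false easting 500000 m.
Meridian distance M = (N − FN)/k₀ = 3976281.4 m.
Inverse transverse Mercator on WGS84 gives φ = 35.90080017°, λ = 139.05629990°.

lat 35.9008°, lon 139.0563°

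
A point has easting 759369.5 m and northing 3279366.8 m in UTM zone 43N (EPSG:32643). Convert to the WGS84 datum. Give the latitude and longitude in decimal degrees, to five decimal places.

Zone 43N: λ₀ = 75°, k₀ = 0.9996, false easting 500000 m.
Meridian distance M = (N − FN)/k₀ = 3280679.1 m.
Inverse transverse Mercator on WGS84 gives φ = 29.61720022°, λ = 77.67849995°.

lat 29.61720°, lon 77.67850°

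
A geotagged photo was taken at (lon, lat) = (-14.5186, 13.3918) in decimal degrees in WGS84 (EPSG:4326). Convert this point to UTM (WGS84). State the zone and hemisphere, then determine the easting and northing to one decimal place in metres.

Longitude -14.5186° lies in the 6° band [-18°, -12°), giving zone 28; latitude is north of the equator, so 28N.
Zone 28 central meridian λ₀ = 6×28 − 183 = -15°; Δλ = +0.4814°.
Transverse Mercator on WGS84 with k₀ = 0.9996 gives E = 552121.118 m, N = 1480514.781 m.

Zone 28N: E 552121.1 m, N 1480514.8 m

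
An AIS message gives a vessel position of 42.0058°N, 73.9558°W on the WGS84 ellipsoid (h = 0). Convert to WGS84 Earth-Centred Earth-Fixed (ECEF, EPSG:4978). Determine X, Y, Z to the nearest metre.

X 1311851 m, Y -4561683 m, Z 4246083 m

WGS84: a = 6378137 m, e² = 0.006694380; N(φ) = a/√(1−e²sin²φ) = 6387719.338 m.
X = (N+h)·cosφ·cosλ = 1311850.852 m; Y = (N+h)·cosφ·sinλ = -4561683.233 m; Z = (N(1−e²)+h)·sinφ = 4246082.567 m.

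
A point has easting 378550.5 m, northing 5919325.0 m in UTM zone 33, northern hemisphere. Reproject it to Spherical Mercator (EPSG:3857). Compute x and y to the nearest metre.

Unproject from UTM 33N (λ₀ = 15°) → φ = 53.40900002°, λ = 13.17290074°.
Web Mercator (R = 6378137 m): x = 1466400.602 m, y = 7059013.118 m.

x 1466401 m, y 7059013 m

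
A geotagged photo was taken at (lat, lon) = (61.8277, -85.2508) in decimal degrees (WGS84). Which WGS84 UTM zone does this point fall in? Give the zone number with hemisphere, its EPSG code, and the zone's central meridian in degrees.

UTM zone = ⌊(λ + 180)/6⌋ + 1; -85.2508° ∈ [-90°, -84°) → zone 16.
Hemisphere: N (φ ≥ 0).
Central meridian λ₀ = 6×16 − 183 = -87°.
EPSG code: 32616.

Zone 16N (EPSG:32616), central meridian -87°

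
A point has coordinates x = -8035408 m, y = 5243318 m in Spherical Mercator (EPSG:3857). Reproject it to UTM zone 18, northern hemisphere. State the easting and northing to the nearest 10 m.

E 731270 m, N 4714390 m

Web Mercator inverse (R = 6378137 m) → φ = 42.54729877°, λ = -72.18329821°.
UTM 18N forward: E = 731271.100 m, N = 4714390.720 m.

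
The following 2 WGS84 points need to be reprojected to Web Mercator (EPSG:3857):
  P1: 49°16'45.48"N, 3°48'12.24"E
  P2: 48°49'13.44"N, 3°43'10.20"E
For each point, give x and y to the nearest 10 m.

P1: x 423390 m, y 6322390 m; P2: x 414050 m, y 6244440 m

Web Mercator: x = R·λ, y = R·ln tan(π/4+φ/2), R = 6378137 m.
P1 (49.2793°, 3.8034°) → (423392.551, 6322386.327) m.
P2 (48.8204°, 3.7195°) → (414052.846, 6244441.795) m.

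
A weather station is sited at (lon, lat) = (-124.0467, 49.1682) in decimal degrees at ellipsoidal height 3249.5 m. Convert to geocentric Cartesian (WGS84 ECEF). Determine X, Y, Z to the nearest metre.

WGS84: a = 6378137 m, e² = 0.006694380; N(φ) = a/√(1−e²sin²φ) = 6390394.290 m.
X = (N+h)·cosφ·cosλ = -2340487.571 m; Y = (N+h)·cosφ·sinλ = -3463822.216 m; Z = (N(1−e²)+h)·sinφ = 4805268.762 m.

X -2340488 m, Y -3463822 m, Z 4805269 m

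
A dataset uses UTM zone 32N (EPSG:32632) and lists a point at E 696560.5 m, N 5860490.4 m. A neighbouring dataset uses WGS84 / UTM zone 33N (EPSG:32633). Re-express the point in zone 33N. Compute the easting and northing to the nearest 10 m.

UTM 32N → geographic: φ = 52.85820007°, λ = 11.91969999°.
UTM 33N (λ₀ = 15°) forward: E = 292630.308 m, N = 5860941.972 m.

E 292630 m, N 5860940 m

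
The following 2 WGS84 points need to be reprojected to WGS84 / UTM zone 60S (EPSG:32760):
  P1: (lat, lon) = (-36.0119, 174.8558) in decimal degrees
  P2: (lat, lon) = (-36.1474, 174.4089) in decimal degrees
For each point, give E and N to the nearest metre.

P1: E 306763 m, N 6012605 m; P2: E 266881 m, N 5996592 m

UTM zone 60S: λ₀ = 177°, k₀ = 0.9996.
P1 (-36.0119°, 174.8558°) → (306763.346, 6012605.173) m.
P2 (-36.1474°, 174.4089°) → (266881.293, 5996592.010) m.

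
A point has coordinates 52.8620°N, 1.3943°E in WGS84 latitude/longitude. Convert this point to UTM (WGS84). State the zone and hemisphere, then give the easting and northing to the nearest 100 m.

Zone 31N: E 391900 m, N 5858100 m

Longitude 1.3943° lies in the 6° band [0°, 6°), giving zone 31; latitude is north of the equator, so 31N.
Zone 31 central meridian λ₀ = 6×31 − 183 = 3°; Δλ = -1.6057°.
Transverse Mercator on WGS84 with k₀ = 0.9996 gives E = 391901.429 m, N = 5858126.990 m.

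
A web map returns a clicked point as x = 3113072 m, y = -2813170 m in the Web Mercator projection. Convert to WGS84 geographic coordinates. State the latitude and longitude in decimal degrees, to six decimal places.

R = 6378137 m. λ = x/R = 27.96520158°.
φ = 2·arctan(exp(y/R)) − 90° = 2·arctan(0.64335) − 90° = -24.48949775°.

lat -24.489498°, lon 27.965202°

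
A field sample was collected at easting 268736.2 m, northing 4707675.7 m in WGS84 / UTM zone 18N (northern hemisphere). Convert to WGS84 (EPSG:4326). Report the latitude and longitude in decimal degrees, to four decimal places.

lat 42.4869°, lon -77.8139°

Zone 18N: λ₀ = -75°, k₀ = 0.9996, false easting 500000 m.
Meridian distance M = (N − FN)/k₀ = 4709559.5 m.
Inverse transverse Mercator on WGS84 gives φ = 42.48689961°, λ = -77.81389956°.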